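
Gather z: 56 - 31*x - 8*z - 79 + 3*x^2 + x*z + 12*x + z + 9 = 3*x^2 - 19*x + z*(x - 7) - 14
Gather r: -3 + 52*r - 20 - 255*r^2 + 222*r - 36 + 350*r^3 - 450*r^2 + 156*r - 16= 350*r^3 - 705*r^2 + 430*r - 75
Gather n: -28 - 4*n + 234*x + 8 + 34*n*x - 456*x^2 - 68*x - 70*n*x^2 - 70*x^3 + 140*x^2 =n*(-70*x^2 + 34*x - 4) - 70*x^3 - 316*x^2 + 166*x - 20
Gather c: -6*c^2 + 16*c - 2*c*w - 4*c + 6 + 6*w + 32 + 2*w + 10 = -6*c^2 + c*(12 - 2*w) + 8*w + 48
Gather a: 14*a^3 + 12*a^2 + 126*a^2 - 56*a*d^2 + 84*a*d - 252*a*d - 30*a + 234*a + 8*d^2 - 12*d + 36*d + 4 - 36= 14*a^3 + 138*a^2 + a*(-56*d^2 - 168*d + 204) + 8*d^2 + 24*d - 32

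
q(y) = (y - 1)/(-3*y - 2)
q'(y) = 1/(-3*y - 2) + 3*(y - 1)/(-3*y - 2)^2 = -5/(3*y + 2)^2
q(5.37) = -0.24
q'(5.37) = -0.02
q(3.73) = -0.21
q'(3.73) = -0.03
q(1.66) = -0.09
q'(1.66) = -0.10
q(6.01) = -0.25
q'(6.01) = -0.01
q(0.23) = 0.29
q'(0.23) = -0.69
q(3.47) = -0.20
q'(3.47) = -0.03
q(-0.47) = 2.49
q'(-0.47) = -14.36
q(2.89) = -0.18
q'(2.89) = -0.04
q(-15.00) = -0.37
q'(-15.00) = 0.00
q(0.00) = 0.50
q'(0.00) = -1.25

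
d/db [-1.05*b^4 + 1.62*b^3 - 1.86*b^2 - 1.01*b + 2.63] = -4.2*b^3 + 4.86*b^2 - 3.72*b - 1.01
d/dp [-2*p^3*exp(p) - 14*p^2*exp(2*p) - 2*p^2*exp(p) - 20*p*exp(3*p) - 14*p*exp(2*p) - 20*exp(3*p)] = 2*(-p^3 - 14*p^2*exp(p) - 4*p^2 - 30*p*exp(2*p) - 28*p*exp(p) - 2*p - 40*exp(2*p) - 7*exp(p))*exp(p)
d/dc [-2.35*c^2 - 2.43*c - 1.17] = -4.7*c - 2.43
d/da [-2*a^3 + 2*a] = 2 - 6*a^2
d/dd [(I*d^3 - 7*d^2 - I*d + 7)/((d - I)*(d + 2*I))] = (I*d^4 - 2*d^3 - 42*d - 9*I)/(d^4 + 2*I*d^3 + 3*d^2 + 4*I*d + 4)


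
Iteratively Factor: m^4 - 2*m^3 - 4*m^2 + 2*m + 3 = (m + 1)*(m^3 - 3*m^2 - m + 3) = (m - 1)*(m + 1)*(m^2 - 2*m - 3) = (m - 3)*(m - 1)*(m + 1)*(m + 1)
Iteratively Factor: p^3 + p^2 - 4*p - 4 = (p + 1)*(p^2 - 4) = (p - 2)*(p + 1)*(p + 2)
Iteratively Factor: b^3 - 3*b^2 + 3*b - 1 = (b - 1)*(b^2 - 2*b + 1) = (b - 1)^2*(b - 1)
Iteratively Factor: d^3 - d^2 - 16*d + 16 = (d - 1)*(d^2 - 16) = (d - 4)*(d - 1)*(d + 4)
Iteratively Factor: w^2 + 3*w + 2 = (w + 1)*(w + 2)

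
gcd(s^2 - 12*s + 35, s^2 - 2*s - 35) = s - 7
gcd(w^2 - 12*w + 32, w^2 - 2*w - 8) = w - 4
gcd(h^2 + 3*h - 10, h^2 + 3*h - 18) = 1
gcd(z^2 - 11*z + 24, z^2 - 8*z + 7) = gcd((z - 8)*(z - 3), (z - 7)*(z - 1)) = 1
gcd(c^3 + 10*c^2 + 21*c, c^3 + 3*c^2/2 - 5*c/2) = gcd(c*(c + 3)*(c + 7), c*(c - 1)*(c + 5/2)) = c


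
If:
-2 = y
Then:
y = -2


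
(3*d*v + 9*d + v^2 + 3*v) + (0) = 3*d*v + 9*d + v^2 + 3*v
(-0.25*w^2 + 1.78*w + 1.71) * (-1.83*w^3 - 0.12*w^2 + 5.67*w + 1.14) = 0.4575*w^5 - 3.2274*w^4 - 4.7604*w^3 + 9.6024*w^2 + 11.7249*w + 1.9494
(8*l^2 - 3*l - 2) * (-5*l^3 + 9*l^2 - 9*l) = -40*l^5 + 87*l^4 - 89*l^3 + 9*l^2 + 18*l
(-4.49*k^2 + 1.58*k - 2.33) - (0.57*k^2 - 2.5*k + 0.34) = -5.06*k^2 + 4.08*k - 2.67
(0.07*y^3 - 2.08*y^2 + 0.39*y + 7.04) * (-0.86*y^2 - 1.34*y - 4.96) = -0.0602*y^5 + 1.695*y^4 + 2.1046*y^3 + 3.7398*y^2 - 11.368*y - 34.9184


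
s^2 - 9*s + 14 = (s - 7)*(s - 2)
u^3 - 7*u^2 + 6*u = u*(u - 6)*(u - 1)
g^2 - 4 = (g - 2)*(g + 2)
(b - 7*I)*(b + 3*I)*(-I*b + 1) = -I*b^3 - 3*b^2 - 25*I*b + 21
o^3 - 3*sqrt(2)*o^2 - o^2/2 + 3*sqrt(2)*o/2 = o*(o - 1/2)*(o - 3*sqrt(2))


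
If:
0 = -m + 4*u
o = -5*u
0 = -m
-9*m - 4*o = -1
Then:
No Solution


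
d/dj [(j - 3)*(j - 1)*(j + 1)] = 3*j^2 - 6*j - 1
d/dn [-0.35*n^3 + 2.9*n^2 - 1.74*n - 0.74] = -1.05*n^2 + 5.8*n - 1.74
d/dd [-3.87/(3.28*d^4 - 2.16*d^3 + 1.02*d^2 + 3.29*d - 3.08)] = (50.7744*d^3 - 25.0776*d^2 + 7.8948*d + 12.7323)/(3.28*d^4 - 2.16*d^3 + 1.02*d^2 + 3.29*d - 3.08)^2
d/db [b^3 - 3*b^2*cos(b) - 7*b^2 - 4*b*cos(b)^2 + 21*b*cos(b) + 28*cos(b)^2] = 3*b^2*sin(b) + 3*b^2 - 21*b*sin(b) + 4*b*sin(2*b) - 6*b*cos(b) - 14*b - 28*sin(2*b) - 4*cos(b)^2 + 21*cos(b)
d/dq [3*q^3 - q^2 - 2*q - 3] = 9*q^2 - 2*q - 2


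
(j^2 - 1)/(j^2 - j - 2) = (j - 1)/(j - 2)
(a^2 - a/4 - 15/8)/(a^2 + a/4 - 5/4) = (a - 3/2)/(a - 1)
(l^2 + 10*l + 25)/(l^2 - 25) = (l + 5)/(l - 5)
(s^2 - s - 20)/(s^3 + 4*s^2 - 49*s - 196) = (s - 5)/(s^2 - 49)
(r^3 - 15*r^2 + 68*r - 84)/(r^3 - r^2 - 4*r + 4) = (r^2 - 13*r + 42)/(r^2 + r - 2)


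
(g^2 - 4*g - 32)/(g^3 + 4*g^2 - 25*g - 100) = (g - 8)/(g^2 - 25)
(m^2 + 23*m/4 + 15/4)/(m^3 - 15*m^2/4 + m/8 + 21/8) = 2*(m + 5)/(2*m^2 - 9*m + 7)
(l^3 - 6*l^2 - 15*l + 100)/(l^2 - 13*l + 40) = (l^2 - l - 20)/(l - 8)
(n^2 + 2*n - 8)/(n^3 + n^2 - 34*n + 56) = (n + 4)/(n^2 + 3*n - 28)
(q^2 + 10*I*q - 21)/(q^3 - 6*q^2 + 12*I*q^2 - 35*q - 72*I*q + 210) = (q + 3*I)/(q^2 + q*(-6 + 5*I) - 30*I)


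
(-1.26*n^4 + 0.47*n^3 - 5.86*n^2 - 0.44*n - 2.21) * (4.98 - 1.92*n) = 2.4192*n^5 - 7.1772*n^4 + 13.5918*n^3 - 28.338*n^2 + 2.052*n - 11.0058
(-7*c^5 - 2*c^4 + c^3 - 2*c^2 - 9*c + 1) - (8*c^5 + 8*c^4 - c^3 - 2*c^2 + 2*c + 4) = -15*c^5 - 10*c^4 + 2*c^3 - 11*c - 3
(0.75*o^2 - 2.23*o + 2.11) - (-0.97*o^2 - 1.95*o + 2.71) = 1.72*o^2 - 0.28*o - 0.6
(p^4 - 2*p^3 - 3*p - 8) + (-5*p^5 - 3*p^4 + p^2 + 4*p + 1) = -5*p^5 - 2*p^4 - 2*p^3 + p^2 + p - 7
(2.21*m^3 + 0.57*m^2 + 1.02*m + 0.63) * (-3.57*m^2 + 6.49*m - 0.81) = -7.8897*m^5 + 12.308*m^4 - 1.7322*m^3 + 3.909*m^2 + 3.2625*m - 0.5103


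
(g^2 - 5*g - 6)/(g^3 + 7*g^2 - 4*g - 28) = (g^2 - 5*g - 6)/(g^3 + 7*g^2 - 4*g - 28)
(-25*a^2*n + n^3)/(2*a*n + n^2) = (-25*a^2 + n^2)/(2*a + n)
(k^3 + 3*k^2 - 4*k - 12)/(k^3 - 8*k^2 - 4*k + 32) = (k + 3)/(k - 8)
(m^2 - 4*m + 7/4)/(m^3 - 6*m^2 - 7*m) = (-m^2 + 4*m - 7/4)/(m*(-m^2 + 6*m + 7))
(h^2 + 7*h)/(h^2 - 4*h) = (h + 7)/(h - 4)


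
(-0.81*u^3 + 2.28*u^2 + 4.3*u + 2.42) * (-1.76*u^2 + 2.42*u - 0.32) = 1.4256*u^5 - 5.973*u^4 - 1.7912*u^3 + 5.4172*u^2 + 4.4804*u - 0.7744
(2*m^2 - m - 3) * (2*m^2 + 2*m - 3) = 4*m^4 + 2*m^3 - 14*m^2 - 3*m + 9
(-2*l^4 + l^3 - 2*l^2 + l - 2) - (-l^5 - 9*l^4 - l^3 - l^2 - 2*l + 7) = l^5 + 7*l^4 + 2*l^3 - l^2 + 3*l - 9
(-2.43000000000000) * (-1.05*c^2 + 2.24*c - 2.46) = 2.5515*c^2 - 5.4432*c + 5.9778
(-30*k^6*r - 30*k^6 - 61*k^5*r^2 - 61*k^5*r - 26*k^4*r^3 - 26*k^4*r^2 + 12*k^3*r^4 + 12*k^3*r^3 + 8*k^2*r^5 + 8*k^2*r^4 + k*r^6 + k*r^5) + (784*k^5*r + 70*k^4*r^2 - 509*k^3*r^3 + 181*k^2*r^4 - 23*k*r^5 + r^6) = -30*k^6*r - 30*k^6 - 61*k^5*r^2 + 723*k^5*r - 26*k^4*r^3 + 44*k^4*r^2 + 12*k^3*r^4 - 497*k^3*r^3 + 8*k^2*r^5 + 189*k^2*r^4 + k*r^6 - 22*k*r^5 + r^6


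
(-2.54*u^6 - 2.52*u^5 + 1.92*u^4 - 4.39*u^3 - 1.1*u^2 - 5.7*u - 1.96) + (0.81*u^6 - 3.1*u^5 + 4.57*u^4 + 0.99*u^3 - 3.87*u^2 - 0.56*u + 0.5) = -1.73*u^6 - 5.62*u^5 + 6.49*u^4 - 3.4*u^3 - 4.97*u^2 - 6.26*u - 1.46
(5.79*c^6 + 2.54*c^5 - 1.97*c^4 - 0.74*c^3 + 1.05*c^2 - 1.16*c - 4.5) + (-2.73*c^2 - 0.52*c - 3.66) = 5.79*c^6 + 2.54*c^5 - 1.97*c^4 - 0.74*c^3 - 1.68*c^2 - 1.68*c - 8.16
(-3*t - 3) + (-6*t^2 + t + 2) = -6*t^2 - 2*t - 1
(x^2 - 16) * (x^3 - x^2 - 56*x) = x^5 - x^4 - 72*x^3 + 16*x^2 + 896*x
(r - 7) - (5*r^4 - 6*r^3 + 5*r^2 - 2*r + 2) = -5*r^4 + 6*r^3 - 5*r^2 + 3*r - 9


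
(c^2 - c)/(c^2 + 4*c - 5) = c/(c + 5)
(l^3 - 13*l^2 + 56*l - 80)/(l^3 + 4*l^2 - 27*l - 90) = (l^2 - 8*l + 16)/(l^2 + 9*l + 18)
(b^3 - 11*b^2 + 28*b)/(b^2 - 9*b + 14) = b*(b - 4)/(b - 2)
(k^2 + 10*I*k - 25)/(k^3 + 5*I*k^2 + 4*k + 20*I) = (k + 5*I)/(k^2 + 4)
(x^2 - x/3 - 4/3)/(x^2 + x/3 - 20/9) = 3*(x + 1)/(3*x + 5)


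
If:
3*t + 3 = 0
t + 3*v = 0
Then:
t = -1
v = 1/3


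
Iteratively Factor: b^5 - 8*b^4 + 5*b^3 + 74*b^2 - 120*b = (b)*(b^4 - 8*b^3 + 5*b^2 + 74*b - 120) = b*(b - 2)*(b^3 - 6*b^2 - 7*b + 60) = b*(b - 2)*(b + 3)*(b^2 - 9*b + 20) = b*(b - 5)*(b - 2)*(b + 3)*(b - 4)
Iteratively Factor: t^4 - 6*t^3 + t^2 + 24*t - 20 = (t - 5)*(t^3 - t^2 - 4*t + 4) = (t - 5)*(t + 2)*(t^2 - 3*t + 2) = (t - 5)*(t - 1)*(t + 2)*(t - 2)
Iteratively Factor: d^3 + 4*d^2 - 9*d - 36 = (d + 3)*(d^2 + d - 12) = (d + 3)*(d + 4)*(d - 3)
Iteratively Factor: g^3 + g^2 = (g + 1)*(g^2) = g*(g + 1)*(g)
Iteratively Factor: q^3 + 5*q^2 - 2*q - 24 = (q - 2)*(q^2 + 7*q + 12) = (q - 2)*(q + 3)*(q + 4)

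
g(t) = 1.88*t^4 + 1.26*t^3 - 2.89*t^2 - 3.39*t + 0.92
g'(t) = 7.52*t^3 + 3.78*t^2 - 5.78*t - 3.39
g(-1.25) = 2.77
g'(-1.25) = -4.95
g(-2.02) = 16.89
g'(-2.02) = -38.27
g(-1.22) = 2.63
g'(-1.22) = -4.37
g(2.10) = 29.29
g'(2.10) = 70.78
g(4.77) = 1029.01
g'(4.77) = 871.20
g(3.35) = 241.28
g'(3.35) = 302.39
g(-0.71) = 1.90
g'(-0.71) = -0.07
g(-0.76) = 1.90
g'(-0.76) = -0.11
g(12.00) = 40705.04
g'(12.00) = 13466.13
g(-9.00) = 11213.48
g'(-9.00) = -5127.27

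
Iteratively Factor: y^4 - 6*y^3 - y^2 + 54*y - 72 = (y - 2)*(y^3 - 4*y^2 - 9*y + 36) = (y - 2)*(y + 3)*(y^2 - 7*y + 12) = (y - 4)*(y - 2)*(y + 3)*(y - 3)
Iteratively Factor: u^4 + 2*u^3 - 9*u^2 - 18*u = (u + 2)*(u^3 - 9*u) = (u - 3)*(u + 2)*(u^2 + 3*u) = (u - 3)*(u + 2)*(u + 3)*(u)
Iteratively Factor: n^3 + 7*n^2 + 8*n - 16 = (n - 1)*(n^2 + 8*n + 16) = (n - 1)*(n + 4)*(n + 4)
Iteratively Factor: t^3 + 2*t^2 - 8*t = (t - 2)*(t^2 + 4*t) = t*(t - 2)*(t + 4)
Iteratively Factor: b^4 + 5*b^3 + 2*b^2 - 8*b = (b - 1)*(b^3 + 6*b^2 + 8*b) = (b - 1)*(b + 2)*(b^2 + 4*b) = b*(b - 1)*(b + 2)*(b + 4)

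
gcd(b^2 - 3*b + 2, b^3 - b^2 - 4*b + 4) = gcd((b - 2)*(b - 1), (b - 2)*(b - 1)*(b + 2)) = b^2 - 3*b + 2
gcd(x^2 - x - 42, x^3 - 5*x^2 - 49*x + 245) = x - 7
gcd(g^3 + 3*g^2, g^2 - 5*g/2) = g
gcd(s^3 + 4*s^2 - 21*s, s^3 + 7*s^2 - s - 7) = s + 7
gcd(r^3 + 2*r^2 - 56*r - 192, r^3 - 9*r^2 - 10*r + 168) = r + 4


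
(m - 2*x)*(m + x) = m^2 - m*x - 2*x^2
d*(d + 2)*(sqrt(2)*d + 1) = sqrt(2)*d^3 + d^2 + 2*sqrt(2)*d^2 + 2*d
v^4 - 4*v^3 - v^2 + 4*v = v*(v - 4)*(v - 1)*(v + 1)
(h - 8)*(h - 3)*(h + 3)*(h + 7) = h^4 - h^3 - 65*h^2 + 9*h + 504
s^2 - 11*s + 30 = (s - 6)*(s - 5)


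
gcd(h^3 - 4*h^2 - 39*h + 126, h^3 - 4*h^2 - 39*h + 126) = h^3 - 4*h^2 - 39*h + 126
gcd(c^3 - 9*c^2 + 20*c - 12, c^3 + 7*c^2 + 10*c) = 1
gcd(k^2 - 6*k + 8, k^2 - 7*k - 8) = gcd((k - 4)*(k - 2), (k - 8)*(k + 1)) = 1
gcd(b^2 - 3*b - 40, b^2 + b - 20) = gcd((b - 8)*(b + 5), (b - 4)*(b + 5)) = b + 5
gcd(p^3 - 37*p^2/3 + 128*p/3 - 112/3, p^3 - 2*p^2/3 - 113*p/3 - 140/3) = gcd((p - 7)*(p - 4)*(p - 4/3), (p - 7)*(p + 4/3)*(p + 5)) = p - 7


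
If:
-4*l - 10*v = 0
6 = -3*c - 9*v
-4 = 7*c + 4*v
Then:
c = -4/17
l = 25/17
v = -10/17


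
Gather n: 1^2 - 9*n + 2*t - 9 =-9*n + 2*t - 8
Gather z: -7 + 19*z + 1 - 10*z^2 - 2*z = -10*z^2 + 17*z - 6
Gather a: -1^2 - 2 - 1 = -4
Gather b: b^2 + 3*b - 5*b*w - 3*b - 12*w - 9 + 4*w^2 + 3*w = b^2 - 5*b*w + 4*w^2 - 9*w - 9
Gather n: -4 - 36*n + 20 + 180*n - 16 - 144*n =0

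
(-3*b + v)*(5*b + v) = -15*b^2 + 2*b*v + v^2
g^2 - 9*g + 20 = (g - 5)*(g - 4)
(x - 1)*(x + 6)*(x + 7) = x^3 + 12*x^2 + 29*x - 42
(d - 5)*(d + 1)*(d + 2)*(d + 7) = d^4 + 5*d^3 - 27*d^2 - 101*d - 70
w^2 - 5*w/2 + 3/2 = (w - 3/2)*(w - 1)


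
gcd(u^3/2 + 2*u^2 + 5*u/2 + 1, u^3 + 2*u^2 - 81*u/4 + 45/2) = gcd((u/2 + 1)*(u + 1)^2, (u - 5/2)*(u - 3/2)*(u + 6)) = 1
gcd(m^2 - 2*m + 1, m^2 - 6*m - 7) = 1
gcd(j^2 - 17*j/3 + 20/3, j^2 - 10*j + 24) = j - 4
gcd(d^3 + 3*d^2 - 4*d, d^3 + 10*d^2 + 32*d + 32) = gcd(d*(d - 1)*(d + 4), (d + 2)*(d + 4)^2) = d + 4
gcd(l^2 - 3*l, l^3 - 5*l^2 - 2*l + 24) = l - 3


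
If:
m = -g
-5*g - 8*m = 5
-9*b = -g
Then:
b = 5/27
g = 5/3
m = -5/3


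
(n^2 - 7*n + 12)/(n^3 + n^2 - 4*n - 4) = (n^2 - 7*n + 12)/(n^3 + n^2 - 4*n - 4)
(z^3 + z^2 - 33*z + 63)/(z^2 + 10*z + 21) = (z^2 - 6*z + 9)/(z + 3)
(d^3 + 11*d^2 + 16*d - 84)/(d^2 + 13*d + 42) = d - 2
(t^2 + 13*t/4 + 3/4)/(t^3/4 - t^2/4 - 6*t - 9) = (4*t + 1)/(t^2 - 4*t - 12)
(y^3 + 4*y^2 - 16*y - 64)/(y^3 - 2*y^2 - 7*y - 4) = (y^2 + 8*y + 16)/(y^2 + 2*y + 1)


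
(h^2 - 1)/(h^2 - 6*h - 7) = (h - 1)/(h - 7)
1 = 1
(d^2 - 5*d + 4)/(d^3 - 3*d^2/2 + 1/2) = 2*(d - 4)/(2*d^2 - d - 1)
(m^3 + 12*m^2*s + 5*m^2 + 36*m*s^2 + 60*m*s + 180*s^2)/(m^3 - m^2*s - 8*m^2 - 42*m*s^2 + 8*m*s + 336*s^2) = (-m^2 - 6*m*s - 5*m - 30*s)/(-m^2 + 7*m*s + 8*m - 56*s)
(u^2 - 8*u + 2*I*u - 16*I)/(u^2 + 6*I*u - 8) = (u - 8)/(u + 4*I)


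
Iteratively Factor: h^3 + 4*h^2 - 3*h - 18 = (h - 2)*(h^2 + 6*h + 9) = (h - 2)*(h + 3)*(h + 3)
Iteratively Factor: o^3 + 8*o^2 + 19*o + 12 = (o + 1)*(o^2 + 7*o + 12) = (o + 1)*(o + 3)*(o + 4)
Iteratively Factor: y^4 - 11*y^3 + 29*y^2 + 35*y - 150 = (y - 3)*(y^3 - 8*y^2 + 5*y + 50) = (y - 5)*(y - 3)*(y^2 - 3*y - 10) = (y - 5)^2*(y - 3)*(y + 2)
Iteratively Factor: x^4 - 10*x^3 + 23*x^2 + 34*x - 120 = (x + 2)*(x^3 - 12*x^2 + 47*x - 60) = (x - 5)*(x + 2)*(x^2 - 7*x + 12) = (x - 5)*(x - 3)*(x + 2)*(x - 4)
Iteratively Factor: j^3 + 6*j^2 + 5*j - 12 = (j + 4)*(j^2 + 2*j - 3) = (j + 3)*(j + 4)*(j - 1)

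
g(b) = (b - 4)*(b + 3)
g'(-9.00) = -19.00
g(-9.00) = 78.00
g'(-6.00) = -13.00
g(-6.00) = 30.00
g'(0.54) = 0.08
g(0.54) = -12.25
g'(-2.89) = -6.78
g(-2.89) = -0.76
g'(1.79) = 2.58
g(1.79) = -10.59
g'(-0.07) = -1.14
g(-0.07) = -11.93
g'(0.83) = 0.66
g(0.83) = -12.14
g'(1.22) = 1.44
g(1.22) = -11.73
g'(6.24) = 11.48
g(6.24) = 20.70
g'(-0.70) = -2.40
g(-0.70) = -10.81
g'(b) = 2*b - 1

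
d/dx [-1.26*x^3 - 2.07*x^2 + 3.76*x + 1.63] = -3.78*x^2 - 4.14*x + 3.76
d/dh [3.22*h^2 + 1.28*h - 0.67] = 6.44*h + 1.28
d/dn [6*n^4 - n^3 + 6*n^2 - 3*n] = 24*n^3 - 3*n^2 + 12*n - 3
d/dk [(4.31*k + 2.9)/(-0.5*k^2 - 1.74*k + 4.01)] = (2.155*k^2 + 2.9*k + 22.3291)/(0.25*k^4 + 1.74*k^3 - 0.9824*k^2 - 13.9548*k + 16.0801)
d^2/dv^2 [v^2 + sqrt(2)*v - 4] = 2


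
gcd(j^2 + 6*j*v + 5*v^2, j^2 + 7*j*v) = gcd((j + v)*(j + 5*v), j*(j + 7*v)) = 1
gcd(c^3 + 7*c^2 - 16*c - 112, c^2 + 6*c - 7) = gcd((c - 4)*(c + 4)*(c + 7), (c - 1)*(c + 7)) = c + 7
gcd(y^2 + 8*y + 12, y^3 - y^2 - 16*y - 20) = y + 2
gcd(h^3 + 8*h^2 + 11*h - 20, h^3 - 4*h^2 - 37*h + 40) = h^2 + 4*h - 5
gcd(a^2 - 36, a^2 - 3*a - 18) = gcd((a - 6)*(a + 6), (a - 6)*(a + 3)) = a - 6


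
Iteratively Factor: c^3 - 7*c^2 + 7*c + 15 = (c - 5)*(c^2 - 2*c - 3) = (c - 5)*(c + 1)*(c - 3)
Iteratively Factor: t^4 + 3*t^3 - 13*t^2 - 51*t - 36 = (t - 4)*(t^3 + 7*t^2 + 15*t + 9) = (t - 4)*(t + 1)*(t^2 + 6*t + 9) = (t - 4)*(t + 1)*(t + 3)*(t + 3)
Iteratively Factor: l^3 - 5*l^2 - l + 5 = (l - 1)*(l^2 - 4*l - 5) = (l - 1)*(l + 1)*(l - 5)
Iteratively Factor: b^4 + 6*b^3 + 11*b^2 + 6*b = (b + 3)*(b^3 + 3*b^2 + 2*b) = (b + 1)*(b + 3)*(b^2 + 2*b) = b*(b + 1)*(b + 3)*(b + 2)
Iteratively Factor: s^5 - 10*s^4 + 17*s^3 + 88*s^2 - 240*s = (s + 3)*(s^4 - 13*s^3 + 56*s^2 - 80*s) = s*(s + 3)*(s^3 - 13*s^2 + 56*s - 80) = s*(s - 4)*(s + 3)*(s^2 - 9*s + 20) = s*(s - 4)^2*(s + 3)*(s - 5)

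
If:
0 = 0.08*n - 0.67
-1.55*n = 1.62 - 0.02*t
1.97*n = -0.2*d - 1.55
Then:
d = -90.24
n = 8.38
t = 730.06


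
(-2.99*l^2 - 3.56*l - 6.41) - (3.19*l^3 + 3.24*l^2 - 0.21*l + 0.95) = -3.19*l^3 - 6.23*l^2 - 3.35*l - 7.36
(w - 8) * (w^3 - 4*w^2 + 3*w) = w^4 - 12*w^3 + 35*w^2 - 24*w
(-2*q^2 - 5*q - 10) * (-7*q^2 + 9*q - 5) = 14*q^4 + 17*q^3 + 35*q^2 - 65*q + 50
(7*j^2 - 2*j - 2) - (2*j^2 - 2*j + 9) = 5*j^2 - 11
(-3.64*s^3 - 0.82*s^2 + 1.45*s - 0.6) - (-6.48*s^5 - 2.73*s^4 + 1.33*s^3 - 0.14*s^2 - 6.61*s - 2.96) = 6.48*s^5 + 2.73*s^4 - 4.97*s^3 - 0.68*s^2 + 8.06*s + 2.36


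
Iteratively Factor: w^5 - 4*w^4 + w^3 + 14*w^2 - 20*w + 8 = (w - 1)*(w^4 - 3*w^3 - 2*w^2 + 12*w - 8) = (w - 1)*(w + 2)*(w^3 - 5*w^2 + 8*w - 4) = (w - 2)*(w - 1)*(w + 2)*(w^2 - 3*w + 2) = (w - 2)*(w - 1)^2*(w + 2)*(w - 2)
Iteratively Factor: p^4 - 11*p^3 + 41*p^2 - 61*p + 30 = (p - 5)*(p^3 - 6*p^2 + 11*p - 6) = (p - 5)*(p - 3)*(p^2 - 3*p + 2) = (p - 5)*(p - 3)*(p - 2)*(p - 1)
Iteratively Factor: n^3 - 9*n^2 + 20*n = (n - 4)*(n^2 - 5*n) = n*(n - 4)*(n - 5)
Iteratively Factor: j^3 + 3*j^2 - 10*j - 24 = (j - 3)*(j^2 + 6*j + 8) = (j - 3)*(j + 4)*(j + 2)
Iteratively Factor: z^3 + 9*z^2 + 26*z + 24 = (z + 3)*(z^2 + 6*z + 8) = (z + 3)*(z + 4)*(z + 2)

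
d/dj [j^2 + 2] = 2*j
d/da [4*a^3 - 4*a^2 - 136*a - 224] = 12*a^2 - 8*a - 136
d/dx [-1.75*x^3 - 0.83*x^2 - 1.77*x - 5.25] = -5.25*x^2 - 1.66*x - 1.77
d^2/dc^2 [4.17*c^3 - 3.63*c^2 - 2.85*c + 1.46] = 25.02*c - 7.26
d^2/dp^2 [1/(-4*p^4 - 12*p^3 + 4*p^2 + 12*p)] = (p*(6*p^2 + 9*p - 1)*(p^3 + 3*p^2 - p - 3) - (4*p^3 + 9*p^2 - 2*p - 3)^2)/(2*p^3*(p^3 + 3*p^2 - p - 3)^3)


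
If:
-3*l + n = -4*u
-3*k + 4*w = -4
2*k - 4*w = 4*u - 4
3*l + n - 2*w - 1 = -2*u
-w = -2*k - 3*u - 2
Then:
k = -18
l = -5/2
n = -67/2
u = 13/2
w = -29/2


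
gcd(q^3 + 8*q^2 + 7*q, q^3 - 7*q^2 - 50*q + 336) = q + 7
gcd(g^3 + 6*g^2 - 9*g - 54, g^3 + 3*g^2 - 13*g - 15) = g - 3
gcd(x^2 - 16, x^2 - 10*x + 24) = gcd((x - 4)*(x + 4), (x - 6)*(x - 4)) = x - 4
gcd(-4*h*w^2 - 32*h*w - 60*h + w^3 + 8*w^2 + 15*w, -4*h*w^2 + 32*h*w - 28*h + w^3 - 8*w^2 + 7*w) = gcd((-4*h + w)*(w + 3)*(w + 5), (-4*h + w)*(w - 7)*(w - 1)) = -4*h + w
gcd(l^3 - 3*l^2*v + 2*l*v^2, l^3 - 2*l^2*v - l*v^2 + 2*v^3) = l^2 - 3*l*v + 2*v^2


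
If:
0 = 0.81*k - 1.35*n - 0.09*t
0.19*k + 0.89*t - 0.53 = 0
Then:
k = 2.78947368421053 - 4.68421052631579*t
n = 1.67368421052632 - 2.87719298245614*t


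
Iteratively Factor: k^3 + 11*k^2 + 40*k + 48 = (k + 4)*(k^2 + 7*k + 12) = (k + 4)^2*(k + 3)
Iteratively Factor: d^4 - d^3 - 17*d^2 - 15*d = (d + 3)*(d^3 - 4*d^2 - 5*d) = d*(d + 3)*(d^2 - 4*d - 5) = d*(d + 1)*(d + 3)*(d - 5)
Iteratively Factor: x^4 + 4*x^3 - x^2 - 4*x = (x + 1)*(x^3 + 3*x^2 - 4*x) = x*(x + 1)*(x^2 + 3*x - 4) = x*(x - 1)*(x + 1)*(x + 4)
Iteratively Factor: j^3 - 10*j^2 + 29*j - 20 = (j - 1)*(j^2 - 9*j + 20) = (j - 5)*(j - 1)*(j - 4)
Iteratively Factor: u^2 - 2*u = (u)*(u - 2)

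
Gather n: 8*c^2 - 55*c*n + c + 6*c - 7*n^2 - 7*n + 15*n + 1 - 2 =8*c^2 + 7*c - 7*n^2 + n*(8 - 55*c) - 1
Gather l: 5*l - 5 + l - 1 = 6*l - 6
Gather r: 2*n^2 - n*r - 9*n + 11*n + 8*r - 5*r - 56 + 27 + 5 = 2*n^2 + 2*n + r*(3 - n) - 24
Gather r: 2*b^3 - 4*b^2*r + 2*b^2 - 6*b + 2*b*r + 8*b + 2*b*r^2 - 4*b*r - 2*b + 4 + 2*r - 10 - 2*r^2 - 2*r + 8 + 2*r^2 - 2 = 2*b^3 + 2*b^2 + 2*b*r^2 + r*(-4*b^2 - 2*b)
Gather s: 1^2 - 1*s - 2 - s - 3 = -2*s - 4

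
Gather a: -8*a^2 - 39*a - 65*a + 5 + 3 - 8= -8*a^2 - 104*a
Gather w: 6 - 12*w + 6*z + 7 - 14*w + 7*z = -26*w + 13*z + 13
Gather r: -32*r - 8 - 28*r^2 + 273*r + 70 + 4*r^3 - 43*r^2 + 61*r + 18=4*r^3 - 71*r^2 + 302*r + 80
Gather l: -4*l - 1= -4*l - 1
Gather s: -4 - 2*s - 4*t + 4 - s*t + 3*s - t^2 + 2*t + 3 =s*(1 - t) - t^2 - 2*t + 3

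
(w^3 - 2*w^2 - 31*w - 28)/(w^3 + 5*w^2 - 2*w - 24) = (w^2 - 6*w - 7)/(w^2 + w - 6)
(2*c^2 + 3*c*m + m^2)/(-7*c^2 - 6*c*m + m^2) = (-2*c - m)/(7*c - m)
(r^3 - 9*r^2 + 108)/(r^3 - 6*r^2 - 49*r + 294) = (r^2 - 3*r - 18)/(r^2 - 49)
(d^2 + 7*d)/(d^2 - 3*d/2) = 2*(d + 7)/(2*d - 3)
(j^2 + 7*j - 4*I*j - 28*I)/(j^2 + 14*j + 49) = (j - 4*I)/(j + 7)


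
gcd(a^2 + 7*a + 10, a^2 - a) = 1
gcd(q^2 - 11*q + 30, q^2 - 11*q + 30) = q^2 - 11*q + 30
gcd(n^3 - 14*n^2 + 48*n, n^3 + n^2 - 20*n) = n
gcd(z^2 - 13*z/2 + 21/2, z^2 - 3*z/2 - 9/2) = z - 3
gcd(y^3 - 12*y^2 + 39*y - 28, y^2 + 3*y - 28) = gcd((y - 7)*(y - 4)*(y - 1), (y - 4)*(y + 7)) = y - 4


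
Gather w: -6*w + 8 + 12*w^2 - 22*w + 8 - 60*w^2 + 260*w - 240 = -48*w^2 + 232*w - 224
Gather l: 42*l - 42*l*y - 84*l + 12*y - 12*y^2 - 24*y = l*(-42*y - 42) - 12*y^2 - 12*y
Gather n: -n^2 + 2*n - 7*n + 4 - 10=-n^2 - 5*n - 6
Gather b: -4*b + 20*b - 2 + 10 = 16*b + 8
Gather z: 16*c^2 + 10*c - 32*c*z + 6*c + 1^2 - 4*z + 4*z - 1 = 16*c^2 - 32*c*z + 16*c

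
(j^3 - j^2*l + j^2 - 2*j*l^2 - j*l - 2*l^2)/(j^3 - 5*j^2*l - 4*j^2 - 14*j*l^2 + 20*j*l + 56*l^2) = (j^3 - j^2*l + j^2 - 2*j*l^2 - j*l - 2*l^2)/(j^3 - 5*j^2*l - 4*j^2 - 14*j*l^2 + 20*j*l + 56*l^2)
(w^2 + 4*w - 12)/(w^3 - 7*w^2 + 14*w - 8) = (w + 6)/(w^2 - 5*w + 4)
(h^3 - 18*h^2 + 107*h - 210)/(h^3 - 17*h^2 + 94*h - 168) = (h - 5)/(h - 4)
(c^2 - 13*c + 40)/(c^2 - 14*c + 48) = (c - 5)/(c - 6)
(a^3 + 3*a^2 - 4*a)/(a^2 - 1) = a*(a + 4)/(a + 1)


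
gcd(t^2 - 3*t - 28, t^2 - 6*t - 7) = t - 7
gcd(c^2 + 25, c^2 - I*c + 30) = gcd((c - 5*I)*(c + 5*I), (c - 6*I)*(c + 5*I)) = c + 5*I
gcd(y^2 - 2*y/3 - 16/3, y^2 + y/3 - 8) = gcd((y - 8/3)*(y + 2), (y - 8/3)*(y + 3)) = y - 8/3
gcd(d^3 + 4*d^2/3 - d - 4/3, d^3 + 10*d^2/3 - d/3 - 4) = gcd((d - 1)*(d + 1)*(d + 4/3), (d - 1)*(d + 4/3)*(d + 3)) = d^2 + d/3 - 4/3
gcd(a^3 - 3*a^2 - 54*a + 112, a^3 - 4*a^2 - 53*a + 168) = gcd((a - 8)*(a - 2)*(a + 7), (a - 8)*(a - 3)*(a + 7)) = a^2 - a - 56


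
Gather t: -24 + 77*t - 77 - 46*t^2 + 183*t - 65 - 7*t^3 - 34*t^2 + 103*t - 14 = -7*t^3 - 80*t^2 + 363*t - 180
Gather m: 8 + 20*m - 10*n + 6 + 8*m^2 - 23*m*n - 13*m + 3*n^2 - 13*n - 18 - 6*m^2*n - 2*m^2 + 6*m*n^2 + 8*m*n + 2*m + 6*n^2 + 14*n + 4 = m^2*(6 - 6*n) + m*(6*n^2 - 15*n + 9) + 9*n^2 - 9*n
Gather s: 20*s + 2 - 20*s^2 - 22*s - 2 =-20*s^2 - 2*s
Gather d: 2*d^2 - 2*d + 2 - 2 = 2*d^2 - 2*d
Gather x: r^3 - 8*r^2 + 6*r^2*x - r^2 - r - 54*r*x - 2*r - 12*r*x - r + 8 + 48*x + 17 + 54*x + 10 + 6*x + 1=r^3 - 9*r^2 - 4*r + x*(6*r^2 - 66*r + 108) + 36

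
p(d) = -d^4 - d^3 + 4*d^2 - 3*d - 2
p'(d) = -4*d^3 - 3*d^2 + 8*d - 3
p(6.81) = -2303.49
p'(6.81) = -1350.93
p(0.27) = -2.54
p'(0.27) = -1.14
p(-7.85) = -3045.56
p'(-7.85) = 1684.28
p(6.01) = -1397.29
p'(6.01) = -931.61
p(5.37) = -889.18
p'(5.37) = -665.97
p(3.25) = -115.39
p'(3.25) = -146.00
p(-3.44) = -43.67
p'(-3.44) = 96.81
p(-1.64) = 10.86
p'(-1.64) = -6.55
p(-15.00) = -46307.00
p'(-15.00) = 12702.00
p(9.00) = -6995.00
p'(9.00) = -3090.00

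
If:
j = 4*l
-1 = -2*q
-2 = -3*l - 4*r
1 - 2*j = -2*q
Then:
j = 1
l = 1/4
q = 1/2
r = 5/16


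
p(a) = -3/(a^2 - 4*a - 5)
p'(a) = -3*(4 - 2*a)/(a^2 - 4*a - 5)^2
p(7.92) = -0.12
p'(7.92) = 0.05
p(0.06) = 0.57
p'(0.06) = -0.42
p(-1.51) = -0.90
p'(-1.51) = -1.91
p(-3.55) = -0.14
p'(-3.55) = -0.07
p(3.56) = 0.46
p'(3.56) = 0.22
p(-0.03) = 0.61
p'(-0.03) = -0.51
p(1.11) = 0.37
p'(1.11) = -0.08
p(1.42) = 0.35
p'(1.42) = -0.05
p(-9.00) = -0.03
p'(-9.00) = -0.00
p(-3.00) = -0.19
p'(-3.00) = -0.12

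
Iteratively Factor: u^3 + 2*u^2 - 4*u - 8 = (u - 2)*(u^2 + 4*u + 4) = (u - 2)*(u + 2)*(u + 2)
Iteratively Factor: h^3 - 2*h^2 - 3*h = (h - 3)*(h^2 + h) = h*(h - 3)*(h + 1)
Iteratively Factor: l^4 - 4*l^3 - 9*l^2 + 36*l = (l)*(l^3 - 4*l^2 - 9*l + 36) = l*(l + 3)*(l^2 - 7*l + 12) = l*(l - 4)*(l + 3)*(l - 3)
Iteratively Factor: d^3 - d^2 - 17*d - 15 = (d - 5)*(d^2 + 4*d + 3) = (d - 5)*(d + 3)*(d + 1)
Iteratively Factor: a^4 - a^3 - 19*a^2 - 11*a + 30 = (a - 5)*(a^3 + 4*a^2 + a - 6) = (a - 5)*(a + 2)*(a^2 + 2*a - 3) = (a - 5)*(a - 1)*(a + 2)*(a + 3)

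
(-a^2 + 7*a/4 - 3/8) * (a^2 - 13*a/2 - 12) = -a^4 + 33*a^3/4 + a^2/4 - 297*a/16 + 9/2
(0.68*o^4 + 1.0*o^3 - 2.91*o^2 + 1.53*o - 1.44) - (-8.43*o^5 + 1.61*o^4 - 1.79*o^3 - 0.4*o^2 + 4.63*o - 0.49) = 8.43*o^5 - 0.93*o^4 + 2.79*o^3 - 2.51*o^2 - 3.1*o - 0.95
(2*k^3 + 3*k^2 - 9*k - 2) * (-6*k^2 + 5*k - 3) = -12*k^5 - 8*k^4 + 63*k^3 - 42*k^2 + 17*k + 6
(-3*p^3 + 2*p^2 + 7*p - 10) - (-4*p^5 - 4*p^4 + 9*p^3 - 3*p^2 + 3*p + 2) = 4*p^5 + 4*p^4 - 12*p^3 + 5*p^2 + 4*p - 12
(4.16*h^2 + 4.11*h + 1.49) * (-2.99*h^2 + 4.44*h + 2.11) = -12.4384*h^4 + 6.1815*h^3 + 22.5709*h^2 + 15.2877*h + 3.1439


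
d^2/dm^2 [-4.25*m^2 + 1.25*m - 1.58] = -8.50000000000000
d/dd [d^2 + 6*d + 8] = 2*d + 6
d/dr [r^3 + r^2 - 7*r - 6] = 3*r^2 + 2*r - 7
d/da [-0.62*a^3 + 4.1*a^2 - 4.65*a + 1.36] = -1.86*a^2 + 8.2*a - 4.65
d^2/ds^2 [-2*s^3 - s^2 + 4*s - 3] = -12*s - 2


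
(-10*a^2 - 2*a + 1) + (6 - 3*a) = -10*a^2 - 5*a + 7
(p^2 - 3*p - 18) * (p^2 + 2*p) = p^4 - p^3 - 24*p^2 - 36*p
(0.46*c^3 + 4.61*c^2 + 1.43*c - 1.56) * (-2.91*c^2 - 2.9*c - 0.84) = -1.3386*c^5 - 14.7491*c^4 - 17.9167*c^3 - 3.4798*c^2 + 3.3228*c + 1.3104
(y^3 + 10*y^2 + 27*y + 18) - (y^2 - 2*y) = y^3 + 9*y^2 + 29*y + 18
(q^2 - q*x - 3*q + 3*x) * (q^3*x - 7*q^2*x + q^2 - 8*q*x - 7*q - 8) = q^5*x - q^4*x^2 - 10*q^4*x + q^4 + 10*q^3*x^2 + 12*q^3*x - 10*q^3 - 13*q^2*x^2 + 34*q^2*x + 13*q^2 - 24*q*x^2 - 13*q*x + 24*q - 24*x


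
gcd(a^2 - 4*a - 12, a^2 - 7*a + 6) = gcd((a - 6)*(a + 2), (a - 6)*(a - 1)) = a - 6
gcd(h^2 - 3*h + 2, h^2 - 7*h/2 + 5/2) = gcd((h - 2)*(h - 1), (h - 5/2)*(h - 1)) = h - 1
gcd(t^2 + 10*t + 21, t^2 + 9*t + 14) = t + 7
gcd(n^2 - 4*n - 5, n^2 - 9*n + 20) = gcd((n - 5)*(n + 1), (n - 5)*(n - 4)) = n - 5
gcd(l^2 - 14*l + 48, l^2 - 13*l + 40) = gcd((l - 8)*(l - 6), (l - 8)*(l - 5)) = l - 8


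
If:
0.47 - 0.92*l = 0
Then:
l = 0.51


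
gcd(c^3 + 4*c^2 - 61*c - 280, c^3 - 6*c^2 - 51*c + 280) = c^2 - c - 56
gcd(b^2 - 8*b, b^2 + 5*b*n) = b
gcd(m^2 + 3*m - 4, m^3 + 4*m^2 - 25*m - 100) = m + 4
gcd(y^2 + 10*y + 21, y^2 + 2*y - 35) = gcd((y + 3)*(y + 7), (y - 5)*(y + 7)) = y + 7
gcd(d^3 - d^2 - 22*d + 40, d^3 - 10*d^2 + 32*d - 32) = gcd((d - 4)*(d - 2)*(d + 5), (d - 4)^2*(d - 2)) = d^2 - 6*d + 8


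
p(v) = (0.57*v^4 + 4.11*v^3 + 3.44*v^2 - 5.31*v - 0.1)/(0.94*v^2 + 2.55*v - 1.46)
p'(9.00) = 13.60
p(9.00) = 71.36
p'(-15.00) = -15.51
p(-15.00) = 92.20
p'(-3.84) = -17.87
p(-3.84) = -14.48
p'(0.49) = 20527.37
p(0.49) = -89.48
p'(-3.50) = -73.71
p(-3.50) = -26.60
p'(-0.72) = 1.06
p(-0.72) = -1.47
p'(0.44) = 192.18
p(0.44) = 8.97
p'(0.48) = 12493.39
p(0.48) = 70.61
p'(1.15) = 4.67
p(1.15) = 2.06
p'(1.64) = 4.73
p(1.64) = 4.32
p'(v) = (-1.88*v - 2.55)*(0.57*v^4 + 4.11*v^3 + 3.44*v^2 - 5.31*v - 0.1)/(0.94*v^2 + 2.55*v - 1.46)^2 + (2.28*v^3 + 12.33*v^2 + 6.88*v - 5.31)/(0.94*v^2 + 2.55*v - 1.46)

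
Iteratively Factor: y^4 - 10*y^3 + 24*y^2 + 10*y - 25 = (y - 5)*(y^3 - 5*y^2 - y + 5) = (y - 5)^2*(y^2 - 1) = (y - 5)^2*(y + 1)*(y - 1)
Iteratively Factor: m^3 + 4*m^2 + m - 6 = (m + 3)*(m^2 + m - 2) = (m - 1)*(m + 3)*(m + 2)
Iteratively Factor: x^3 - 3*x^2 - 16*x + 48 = (x - 4)*(x^2 + x - 12) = (x - 4)*(x + 4)*(x - 3)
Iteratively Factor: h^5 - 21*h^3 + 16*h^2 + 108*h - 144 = (h + 4)*(h^4 - 4*h^3 - 5*h^2 + 36*h - 36) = (h + 3)*(h + 4)*(h^3 - 7*h^2 + 16*h - 12) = (h - 2)*(h + 3)*(h + 4)*(h^2 - 5*h + 6) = (h - 3)*(h - 2)*(h + 3)*(h + 4)*(h - 2)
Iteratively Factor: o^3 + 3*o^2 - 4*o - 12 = (o + 3)*(o^2 - 4) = (o - 2)*(o + 3)*(o + 2)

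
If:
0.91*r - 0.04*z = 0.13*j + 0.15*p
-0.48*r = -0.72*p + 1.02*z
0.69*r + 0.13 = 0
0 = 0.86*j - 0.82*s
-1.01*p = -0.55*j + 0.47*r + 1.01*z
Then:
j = -0.94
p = -0.30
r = -0.19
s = -0.98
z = -0.12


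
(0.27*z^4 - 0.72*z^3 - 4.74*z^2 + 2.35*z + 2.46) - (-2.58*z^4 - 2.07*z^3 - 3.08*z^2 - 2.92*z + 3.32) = 2.85*z^4 + 1.35*z^3 - 1.66*z^2 + 5.27*z - 0.86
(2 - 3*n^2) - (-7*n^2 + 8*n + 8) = 4*n^2 - 8*n - 6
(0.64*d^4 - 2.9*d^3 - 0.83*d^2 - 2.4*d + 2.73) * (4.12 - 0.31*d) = -0.1984*d^5 + 3.5358*d^4 - 11.6907*d^3 - 2.6756*d^2 - 10.7343*d + 11.2476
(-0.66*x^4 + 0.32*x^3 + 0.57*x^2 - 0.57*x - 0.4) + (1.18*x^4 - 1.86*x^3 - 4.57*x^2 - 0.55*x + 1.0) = 0.52*x^4 - 1.54*x^3 - 4.0*x^2 - 1.12*x + 0.6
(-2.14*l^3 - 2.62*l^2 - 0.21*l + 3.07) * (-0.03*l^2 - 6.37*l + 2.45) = 0.0642*l^5 + 13.7104*l^4 + 11.4527*l^3 - 5.1734*l^2 - 20.0704*l + 7.5215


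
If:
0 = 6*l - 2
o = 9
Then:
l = 1/3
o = 9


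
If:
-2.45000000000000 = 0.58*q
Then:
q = -4.22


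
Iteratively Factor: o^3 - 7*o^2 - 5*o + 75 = (o - 5)*(o^2 - 2*o - 15) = (o - 5)*(o + 3)*(o - 5)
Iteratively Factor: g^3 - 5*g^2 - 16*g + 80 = (g - 5)*(g^2 - 16) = (g - 5)*(g + 4)*(g - 4)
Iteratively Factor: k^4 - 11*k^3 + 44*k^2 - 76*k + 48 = (k - 2)*(k^3 - 9*k^2 + 26*k - 24) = (k - 2)^2*(k^2 - 7*k + 12) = (k - 3)*(k - 2)^2*(k - 4)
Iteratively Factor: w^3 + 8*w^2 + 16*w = (w)*(w^2 + 8*w + 16) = w*(w + 4)*(w + 4)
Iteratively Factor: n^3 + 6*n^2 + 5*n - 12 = (n + 3)*(n^2 + 3*n - 4) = (n - 1)*(n + 3)*(n + 4)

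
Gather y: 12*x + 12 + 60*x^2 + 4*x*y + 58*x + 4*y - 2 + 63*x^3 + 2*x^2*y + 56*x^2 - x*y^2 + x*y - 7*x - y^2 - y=63*x^3 + 116*x^2 + 63*x + y^2*(-x - 1) + y*(2*x^2 + 5*x + 3) + 10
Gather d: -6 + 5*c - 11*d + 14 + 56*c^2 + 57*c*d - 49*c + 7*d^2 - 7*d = 56*c^2 - 44*c + 7*d^2 + d*(57*c - 18) + 8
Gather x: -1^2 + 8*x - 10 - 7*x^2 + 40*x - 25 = -7*x^2 + 48*x - 36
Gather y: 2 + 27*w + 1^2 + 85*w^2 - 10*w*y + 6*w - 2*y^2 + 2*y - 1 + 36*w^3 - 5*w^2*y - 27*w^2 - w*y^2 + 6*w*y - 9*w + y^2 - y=36*w^3 + 58*w^2 + 24*w + y^2*(-w - 1) + y*(-5*w^2 - 4*w + 1) + 2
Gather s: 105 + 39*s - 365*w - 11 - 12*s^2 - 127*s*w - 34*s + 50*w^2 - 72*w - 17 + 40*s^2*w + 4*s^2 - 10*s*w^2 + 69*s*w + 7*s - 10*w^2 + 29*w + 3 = s^2*(40*w - 8) + s*(-10*w^2 - 58*w + 12) + 40*w^2 - 408*w + 80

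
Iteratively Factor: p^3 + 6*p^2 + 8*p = (p + 4)*(p^2 + 2*p) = p*(p + 4)*(p + 2)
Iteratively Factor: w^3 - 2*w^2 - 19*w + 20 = (w + 4)*(w^2 - 6*w + 5) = (w - 5)*(w + 4)*(w - 1)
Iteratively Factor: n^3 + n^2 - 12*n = (n - 3)*(n^2 + 4*n) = (n - 3)*(n + 4)*(n)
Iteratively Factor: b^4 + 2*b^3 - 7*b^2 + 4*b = (b + 4)*(b^3 - 2*b^2 + b) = b*(b + 4)*(b^2 - 2*b + 1) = b*(b - 1)*(b + 4)*(b - 1)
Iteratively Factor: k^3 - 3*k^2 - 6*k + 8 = (k + 2)*(k^2 - 5*k + 4) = (k - 4)*(k + 2)*(k - 1)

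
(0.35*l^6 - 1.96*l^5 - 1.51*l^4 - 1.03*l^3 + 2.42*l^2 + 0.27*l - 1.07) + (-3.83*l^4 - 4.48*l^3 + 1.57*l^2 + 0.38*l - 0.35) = 0.35*l^6 - 1.96*l^5 - 5.34*l^4 - 5.51*l^3 + 3.99*l^2 + 0.65*l - 1.42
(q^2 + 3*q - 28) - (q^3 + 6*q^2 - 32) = -q^3 - 5*q^2 + 3*q + 4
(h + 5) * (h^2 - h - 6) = h^3 + 4*h^2 - 11*h - 30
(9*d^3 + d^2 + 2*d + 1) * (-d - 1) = -9*d^4 - 10*d^3 - 3*d^2 - 3*d - 1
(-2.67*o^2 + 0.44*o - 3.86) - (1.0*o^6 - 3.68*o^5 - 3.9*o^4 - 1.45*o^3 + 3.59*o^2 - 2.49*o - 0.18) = -1.0*o^6 + 3.68*o^5 + 3.9*o^4 + 1.45*o^3 - 6.26*o^2 + 2.93*o - 3.68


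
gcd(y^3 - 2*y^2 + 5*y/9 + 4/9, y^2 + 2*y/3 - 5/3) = y - 1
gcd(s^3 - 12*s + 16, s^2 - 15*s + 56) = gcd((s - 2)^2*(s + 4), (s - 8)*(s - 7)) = 1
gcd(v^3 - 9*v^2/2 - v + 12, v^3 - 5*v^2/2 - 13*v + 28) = v^2 - 6*v + 8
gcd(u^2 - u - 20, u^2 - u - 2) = 1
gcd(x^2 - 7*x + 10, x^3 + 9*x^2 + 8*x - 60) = x - 2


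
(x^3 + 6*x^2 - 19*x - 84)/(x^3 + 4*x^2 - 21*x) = (x^2 - x - 12)/(x*(x - 3))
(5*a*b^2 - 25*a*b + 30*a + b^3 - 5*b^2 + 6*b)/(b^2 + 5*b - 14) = (5*a*b - 15*a + b^2 - 3*b)/(b + 7)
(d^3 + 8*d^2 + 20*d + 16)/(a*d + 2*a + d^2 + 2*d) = (d^2 + 6*d + 8)/(a + d)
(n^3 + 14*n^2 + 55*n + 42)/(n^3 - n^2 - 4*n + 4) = (n^3 + 14*n^2 + 55*n + 42)/(n^3 - n^2 - 4*n + 4)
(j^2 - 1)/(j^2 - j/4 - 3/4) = 4*(j + 1)/(4*j + 3)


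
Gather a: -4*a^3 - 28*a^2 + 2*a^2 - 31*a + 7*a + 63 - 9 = -4*a^3 - 26*a^2 - 24*a + 54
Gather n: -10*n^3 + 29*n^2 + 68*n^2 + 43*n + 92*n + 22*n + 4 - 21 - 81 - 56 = -10*n^3 + 97*n^2 + 157*n - 154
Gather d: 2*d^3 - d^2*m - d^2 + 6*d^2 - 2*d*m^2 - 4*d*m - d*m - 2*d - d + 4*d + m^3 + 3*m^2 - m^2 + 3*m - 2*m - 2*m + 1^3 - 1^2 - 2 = 2*d^3 + d^2*(5 - m) + d*(-2*m^2 - 5*m + 1) + m^3 + 2*m^2 - m - 2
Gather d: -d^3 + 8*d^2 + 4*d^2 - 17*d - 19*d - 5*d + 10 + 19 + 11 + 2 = -d^3 + 12*d^2 - 41*d + 42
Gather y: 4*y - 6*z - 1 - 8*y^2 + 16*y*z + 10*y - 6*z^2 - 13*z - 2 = -8*y^2 + y*(16*z + 14) - 6*z^2 - 19*z - 3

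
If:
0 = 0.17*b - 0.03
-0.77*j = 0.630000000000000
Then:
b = 0.18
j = -0.82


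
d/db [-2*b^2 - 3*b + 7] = -4*b - 3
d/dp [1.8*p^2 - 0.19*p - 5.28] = 3.6*p - 0.19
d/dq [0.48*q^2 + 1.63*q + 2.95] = 0.96*q + 1.63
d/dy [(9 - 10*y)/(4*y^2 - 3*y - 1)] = (40*y^2 - 72*y + 37)/(16*y^4 - 24*y^3 + y^2 + 6*y + 1)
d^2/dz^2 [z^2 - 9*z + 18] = 2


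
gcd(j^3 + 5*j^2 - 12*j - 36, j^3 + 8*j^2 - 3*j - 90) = j^2 + 3*j - 18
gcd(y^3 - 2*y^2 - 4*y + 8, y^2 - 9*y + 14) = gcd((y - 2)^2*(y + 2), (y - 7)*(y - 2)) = y - 2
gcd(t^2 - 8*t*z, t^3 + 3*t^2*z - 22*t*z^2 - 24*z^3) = 1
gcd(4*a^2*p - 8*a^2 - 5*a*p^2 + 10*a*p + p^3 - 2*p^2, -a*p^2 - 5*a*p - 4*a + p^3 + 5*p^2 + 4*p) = -a + p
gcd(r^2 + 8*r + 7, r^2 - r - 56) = r + 7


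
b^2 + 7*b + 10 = (b + 2)*(b + 5)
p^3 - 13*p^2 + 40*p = p*(p - 8)*(p - 5)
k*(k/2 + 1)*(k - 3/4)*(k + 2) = k^4/2 + 13*k^3/8 + k^2/2 - 3*k/2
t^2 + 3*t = t*(t + 3)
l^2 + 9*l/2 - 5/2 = (l - 1/2)*(l + 5)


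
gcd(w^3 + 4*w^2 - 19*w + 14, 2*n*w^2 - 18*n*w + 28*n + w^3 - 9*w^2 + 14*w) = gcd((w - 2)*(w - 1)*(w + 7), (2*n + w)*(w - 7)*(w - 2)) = w - 2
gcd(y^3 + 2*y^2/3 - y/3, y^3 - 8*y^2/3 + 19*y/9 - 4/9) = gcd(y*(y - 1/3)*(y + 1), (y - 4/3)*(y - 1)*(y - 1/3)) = y - 1/3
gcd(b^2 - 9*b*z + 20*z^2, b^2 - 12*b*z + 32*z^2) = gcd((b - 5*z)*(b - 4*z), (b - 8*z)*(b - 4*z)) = -b + 4*z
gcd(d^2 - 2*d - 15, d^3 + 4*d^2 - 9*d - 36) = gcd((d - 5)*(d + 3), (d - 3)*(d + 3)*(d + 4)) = d + 3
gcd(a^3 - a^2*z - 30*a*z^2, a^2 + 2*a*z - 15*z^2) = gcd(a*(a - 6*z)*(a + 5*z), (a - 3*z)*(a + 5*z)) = a + 5*z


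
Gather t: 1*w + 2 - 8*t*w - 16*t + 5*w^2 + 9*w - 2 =t*(-8*w - 16) + 5*w^2 + 10*w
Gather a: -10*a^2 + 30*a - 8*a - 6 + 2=-10*a^2 + 22*a - 4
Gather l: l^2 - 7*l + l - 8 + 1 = l^2 - 6*l - 7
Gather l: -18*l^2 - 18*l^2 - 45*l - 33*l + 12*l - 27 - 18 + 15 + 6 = -36*l^2 - 66*l - 24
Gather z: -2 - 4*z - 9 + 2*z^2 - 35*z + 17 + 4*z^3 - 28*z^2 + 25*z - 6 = 4*z^3 - 26*z^2 - 14*z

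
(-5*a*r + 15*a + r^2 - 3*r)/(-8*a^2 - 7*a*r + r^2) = (5*a*r - 15*a - r^2 + 3*r)/(8*a^2 + 7*a*r - r^2)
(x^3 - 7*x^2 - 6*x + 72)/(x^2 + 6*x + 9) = (x^2 - 10*x + 24)/(x + 3)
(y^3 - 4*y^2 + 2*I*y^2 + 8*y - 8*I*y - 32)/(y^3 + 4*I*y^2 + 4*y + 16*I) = (y - 4)/(y + 2*I)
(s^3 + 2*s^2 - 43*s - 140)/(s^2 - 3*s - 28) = s + 5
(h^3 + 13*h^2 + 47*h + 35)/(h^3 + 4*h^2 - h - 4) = (h^2 + 12*h + 35)/(h^2 + 3*h - 4)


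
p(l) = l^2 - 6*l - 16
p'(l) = 2*l - 6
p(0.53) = -18.90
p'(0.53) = -4.94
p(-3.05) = 11.60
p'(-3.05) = -12.10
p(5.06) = -20.76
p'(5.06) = 4.12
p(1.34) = -22.24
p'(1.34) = -3.32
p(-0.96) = -9.32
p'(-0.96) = -7.92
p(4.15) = -23.68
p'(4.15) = 2.30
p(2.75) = -24.94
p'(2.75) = -0.50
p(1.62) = -23.10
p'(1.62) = -2.76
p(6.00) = -16.00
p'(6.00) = 6.00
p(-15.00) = 299.00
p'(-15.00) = -36.00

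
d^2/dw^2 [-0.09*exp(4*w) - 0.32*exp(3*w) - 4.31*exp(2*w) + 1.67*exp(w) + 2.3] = (-1.44*exp(3*w) - 2.88*exp(2*w) - 17.24*exp(w) + 1.67)*exp(w)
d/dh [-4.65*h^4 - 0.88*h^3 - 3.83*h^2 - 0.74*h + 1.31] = -18.6*h^3 - 2.64*h^2 - 7.66*h - 0.74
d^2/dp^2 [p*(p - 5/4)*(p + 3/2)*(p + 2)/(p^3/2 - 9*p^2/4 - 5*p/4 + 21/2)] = 63*(16*p^3 - 108*p^2 + 198*p - 51)/(8*p^6 - 156*p^5 + 1266*p^4 - 5473*p^3 + 13293*p^2 - 17199*p + 9261)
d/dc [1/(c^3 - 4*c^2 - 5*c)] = (-3*c^2 + 8*c + 5)/(c^2*(-c^2 + 4*c + 5)^2)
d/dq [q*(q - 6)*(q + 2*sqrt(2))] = 3*q^2 - 12*q + 4*sqrt(2)*q - 12*sqrt(2)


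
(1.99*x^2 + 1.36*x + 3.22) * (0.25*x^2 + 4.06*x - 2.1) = 0.4975*x^4 + 8.4194*x^3 + 2.1476*x^2 + 10.2172*x - 6.762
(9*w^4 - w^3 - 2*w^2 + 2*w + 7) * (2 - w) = -9*w^5 + 19*w^4 - 6*w^2 - 3*w + 14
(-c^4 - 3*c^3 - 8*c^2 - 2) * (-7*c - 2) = 7*c^5 + 23*c^4 + 62*c^3 + 16*c^2 + 14*c + 4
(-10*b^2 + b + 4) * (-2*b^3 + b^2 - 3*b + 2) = 20*b^5 - 12*b^4 + 23*b^3 - 19*b^2 - 10*b + 8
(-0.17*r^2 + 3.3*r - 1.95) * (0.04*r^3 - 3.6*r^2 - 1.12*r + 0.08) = -0.0068*r^5 + 0.744*r^4 - 11.7676*r^3 + 3.3104*r^2 + 2.448*r - 0.156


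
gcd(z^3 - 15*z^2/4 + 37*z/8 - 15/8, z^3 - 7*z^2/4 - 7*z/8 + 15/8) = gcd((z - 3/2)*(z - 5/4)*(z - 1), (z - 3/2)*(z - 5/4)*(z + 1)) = z^2 - 11*z/4 + 15/8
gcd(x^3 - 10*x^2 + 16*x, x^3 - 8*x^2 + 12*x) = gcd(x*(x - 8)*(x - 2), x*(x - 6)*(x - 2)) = x^2 - 2*x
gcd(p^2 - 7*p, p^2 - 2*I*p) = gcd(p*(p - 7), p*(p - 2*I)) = p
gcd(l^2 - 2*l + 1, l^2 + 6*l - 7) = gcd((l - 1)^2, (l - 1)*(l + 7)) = l - 1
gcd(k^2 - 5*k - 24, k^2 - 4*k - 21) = k + 3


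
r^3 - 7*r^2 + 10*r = r*(r - 5)*(r - 2)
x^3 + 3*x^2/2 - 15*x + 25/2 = (x - 5/2)*(x - 1)*(x + 5)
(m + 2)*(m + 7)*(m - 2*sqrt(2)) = m^3 - 2*sqrt(2)*m^2 + 9*m^2 - 18*sqrt(2)*m + 14*m - 28*sqrt(2)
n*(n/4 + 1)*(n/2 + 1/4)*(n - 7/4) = n^4/8 + 11*n^3/32 - 47*n^2/64 - 7*n/16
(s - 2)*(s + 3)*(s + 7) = s^3 + 8*s^2 + s - 42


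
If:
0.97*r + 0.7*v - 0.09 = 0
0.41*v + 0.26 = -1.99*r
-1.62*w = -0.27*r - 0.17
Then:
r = -0.22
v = 0.43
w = 0.07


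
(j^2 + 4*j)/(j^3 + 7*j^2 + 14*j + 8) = j/(j^2 + 3*j + 2)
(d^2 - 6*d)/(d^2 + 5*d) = (d - 6)/(d + 5)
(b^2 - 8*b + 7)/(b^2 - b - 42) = (b - 1)/(b + 6)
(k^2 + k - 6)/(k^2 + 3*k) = (k - 2)/k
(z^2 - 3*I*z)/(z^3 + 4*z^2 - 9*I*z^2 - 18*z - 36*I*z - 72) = z/(z^2 + z*(4 - 6*I) - 24*I)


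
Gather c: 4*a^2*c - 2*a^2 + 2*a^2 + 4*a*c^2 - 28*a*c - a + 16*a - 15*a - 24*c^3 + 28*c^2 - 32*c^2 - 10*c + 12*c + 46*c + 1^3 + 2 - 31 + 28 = -24*c^3 + c^2*(4*a - 4) + c*(4*a^2 - 28*a + 48)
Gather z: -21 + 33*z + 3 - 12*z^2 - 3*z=-12*z^2 + 30*z - 18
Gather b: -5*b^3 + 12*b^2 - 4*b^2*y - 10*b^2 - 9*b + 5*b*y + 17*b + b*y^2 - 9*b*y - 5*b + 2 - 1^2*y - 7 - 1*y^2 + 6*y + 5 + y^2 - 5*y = -5*b^3 + b^2*(2 - 4*y) + b*(y^2 - 4*y + 3)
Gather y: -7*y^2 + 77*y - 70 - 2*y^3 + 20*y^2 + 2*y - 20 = -2*y^3 + 13*y^2 + 79*y - 90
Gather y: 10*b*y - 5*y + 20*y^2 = 20*y^2 + y*(10*b - 5)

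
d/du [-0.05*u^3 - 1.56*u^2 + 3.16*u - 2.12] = -0.15*u^2 - 3.12*u + 3.16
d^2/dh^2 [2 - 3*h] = 0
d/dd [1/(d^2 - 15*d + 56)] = (15 - 2*d)/(d^2 - 15*d + 56)^2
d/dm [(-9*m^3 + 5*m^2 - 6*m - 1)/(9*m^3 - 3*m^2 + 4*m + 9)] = 2*(-9*m^4 + 18*m^3 - 107*m^2 + 42*m - 25)/(81*m^6 - 54*m^5 + 81*m^4 + 138*m^3 - 38*m^2 + 72*m + 81)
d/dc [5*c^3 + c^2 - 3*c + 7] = 15*c^2 + 2*c - 3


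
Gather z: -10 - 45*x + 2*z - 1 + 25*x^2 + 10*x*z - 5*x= 25*x^2 - 50*x + z*(10*x + 2) - 11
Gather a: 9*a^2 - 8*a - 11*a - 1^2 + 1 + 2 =9*a^2 - 19*a + 2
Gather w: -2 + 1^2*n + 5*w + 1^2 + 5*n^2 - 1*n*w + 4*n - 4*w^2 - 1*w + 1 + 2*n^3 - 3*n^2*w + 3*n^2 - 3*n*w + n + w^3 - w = 2*n^3 + 8*n^2 + 6*n + w^3 - 4*w^2 + w*(-3*n^2 - 4*n + 3)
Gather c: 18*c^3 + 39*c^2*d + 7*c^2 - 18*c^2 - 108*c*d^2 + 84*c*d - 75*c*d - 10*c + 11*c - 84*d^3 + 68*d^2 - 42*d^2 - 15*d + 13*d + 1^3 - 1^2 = 18*c^3 + c^2*(39*d - 11) + c*(-108*d^2 + 9*d + 1) - 84*d^3 + 26*d^2 - 2*d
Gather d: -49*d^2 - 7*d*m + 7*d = -49*d^2 + d*(7 - 7*m)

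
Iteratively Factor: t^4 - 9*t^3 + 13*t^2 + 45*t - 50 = (t - 5)*(t^3 - 4*t^2 - 7*t + 10) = (t - 5)*(t + 2)*(t^2 - 6*t + 5) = (t - 5)^2*(t + 2)*(t - 1)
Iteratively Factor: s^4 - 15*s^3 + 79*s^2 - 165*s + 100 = (s - 4)*(s^3 - 11*s^2 + 35*s - 25) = (s - 4)*(s - 1)*(s^2 - 10*s + 25) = (s - 5)*(s - 4)*(s - 1)*(s - 5)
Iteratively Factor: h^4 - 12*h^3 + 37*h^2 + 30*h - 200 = (h - 5)*(h^3 - 7*h^2 + 2*h + 40) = (h - 5)*(h + 2)*(h^2 - 9*h + 20) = (h - 5)*(h - 4)*(h + 2)*(h - 5)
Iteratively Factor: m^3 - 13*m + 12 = (m - 1)*(m^2 + m - 12) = (m - 1)*(m + 4)*(m - 3)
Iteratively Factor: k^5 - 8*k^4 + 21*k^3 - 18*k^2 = (k - 3)*(k^4 - 5*k^3 + 6*k^2) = k*(k - 3)*(k^3 - 5*k^2 + 6*k) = k*(k - 3)^2*(k^2 - 2*k) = k*(k - 3)^2*(k - 2)*(k)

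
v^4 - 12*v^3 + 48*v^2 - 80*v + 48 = (v - 6)*(v - 2)^3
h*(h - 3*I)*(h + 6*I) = h^3 + 3*I*h^2 + 18*h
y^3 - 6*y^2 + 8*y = y*(y - 4)*(y - 2)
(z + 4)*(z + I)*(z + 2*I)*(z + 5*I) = z^4 + 4*z^3 + 8*I*z^3 - 17*z^2 + 32*I*z^2 - 68*z - 10*I*z - 40*I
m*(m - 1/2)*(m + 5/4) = m^3 + 3*m^2/4 - 5*m/8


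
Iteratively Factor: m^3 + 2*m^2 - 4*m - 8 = (m - 2)*(m^2 + 4*m + 4) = (m - 2)*(m + 2)*(m + 2)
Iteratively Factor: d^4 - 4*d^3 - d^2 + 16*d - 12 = (d - 1)*(d^3 - 3*d^2 - 4*d + 12) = (d - 1)*(d + 2)*(d^2 - 5*d + 6) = (d - 3)*(d - 1)*(d + 2)*(d - 2)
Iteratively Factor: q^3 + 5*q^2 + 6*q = (q + 2)*(q^2 + 3*q) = (q + 2)*(q + 3)*(q)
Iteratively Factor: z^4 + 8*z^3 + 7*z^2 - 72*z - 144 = (z + 4)*(z^3 + 4*z^2 - 9*z - 36) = (z + 3)*(z + 4)*(z^2 + z - 12) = (z + 3)*(z + 4)^2*(z - 3)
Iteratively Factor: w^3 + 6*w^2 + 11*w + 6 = (w + 2)*(w^2 + 4*w + 3) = (w + 1)*(w + 2)*(w + 3)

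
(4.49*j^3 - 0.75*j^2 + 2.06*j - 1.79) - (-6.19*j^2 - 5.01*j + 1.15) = 4.49*j^3 + 5.44*j^2 + 7.07*j - 2.94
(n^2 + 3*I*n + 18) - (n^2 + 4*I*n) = -I*n + 18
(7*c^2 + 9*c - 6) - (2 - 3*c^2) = 10*c^2 + 9*c - 8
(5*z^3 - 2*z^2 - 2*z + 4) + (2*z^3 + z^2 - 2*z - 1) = 7*z^3 - z^2 - 4*z + 3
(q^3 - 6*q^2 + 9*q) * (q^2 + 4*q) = q^5 - 2*q^4 - 15*q^3 + 36*q^2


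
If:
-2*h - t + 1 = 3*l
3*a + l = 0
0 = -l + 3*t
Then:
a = -t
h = 1/2 - 5*t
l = 3*t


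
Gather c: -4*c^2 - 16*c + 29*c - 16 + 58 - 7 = -4*c^2 + 13*c + 35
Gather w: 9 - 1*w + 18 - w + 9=36 - 2*w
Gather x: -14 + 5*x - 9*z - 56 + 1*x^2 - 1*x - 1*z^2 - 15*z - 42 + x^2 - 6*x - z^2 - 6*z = 2*x^2 - 2*x - 2*z^2 - 30*z - 112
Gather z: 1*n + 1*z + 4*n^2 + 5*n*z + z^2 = 4*n^2 + n + z^2 + z*(5*n + 1)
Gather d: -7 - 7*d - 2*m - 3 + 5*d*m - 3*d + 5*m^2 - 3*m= d*(5*m - 10) + 5*m^2 - 5*m - 10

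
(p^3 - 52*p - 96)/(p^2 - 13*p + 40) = (p^2 + 8*p + 12)/(p - 5)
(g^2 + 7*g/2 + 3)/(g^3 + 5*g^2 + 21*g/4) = 2*(g + 2)/(g*(2*g + 7))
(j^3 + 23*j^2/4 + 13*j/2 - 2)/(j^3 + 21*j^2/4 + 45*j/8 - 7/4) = 2*(j + 4)/(2*j + 7)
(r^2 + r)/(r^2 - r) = (r + 1)/(r - 1)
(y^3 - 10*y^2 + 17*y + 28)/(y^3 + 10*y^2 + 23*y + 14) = (y^2 - 11*y + 28)/(y^2 + 9*y + 14)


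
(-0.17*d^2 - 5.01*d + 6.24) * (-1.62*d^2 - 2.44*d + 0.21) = 0.2754*d^4 + 8.531*d^3 + 2.0799*d^2 - 16.2777*d + 1.3104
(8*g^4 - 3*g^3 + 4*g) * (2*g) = 16*g^5 - 6*g^4 + 8*g^2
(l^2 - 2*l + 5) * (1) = l^2 - 2*l + 5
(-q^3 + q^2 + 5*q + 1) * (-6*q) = 6*q^4 - 6*q^3 - 30*q^2 - 6*q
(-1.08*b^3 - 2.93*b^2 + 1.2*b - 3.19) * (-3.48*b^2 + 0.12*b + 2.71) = 3.7584*b^5 + 10.0668*b^4 - 7.4544*b^3 + 3.3049*b^2 + 2.8692*b - 8.6449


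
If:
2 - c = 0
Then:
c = 2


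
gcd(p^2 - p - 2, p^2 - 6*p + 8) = p - 2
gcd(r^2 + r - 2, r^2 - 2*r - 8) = r + 2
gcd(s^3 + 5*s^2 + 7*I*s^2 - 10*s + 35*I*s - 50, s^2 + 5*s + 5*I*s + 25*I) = s^2 + s*(5 + 5*I) + 25*I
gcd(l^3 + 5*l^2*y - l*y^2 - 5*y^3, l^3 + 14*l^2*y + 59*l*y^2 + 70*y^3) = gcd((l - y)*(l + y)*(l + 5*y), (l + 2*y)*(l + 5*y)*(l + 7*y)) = l + 5*y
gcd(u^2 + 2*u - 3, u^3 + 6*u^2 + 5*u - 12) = u^2 + 2*u - 3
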